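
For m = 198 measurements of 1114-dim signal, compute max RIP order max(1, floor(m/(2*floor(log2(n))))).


floor(log2(1114)) = 10.
2*10 = 20.
m/(2*floor(log2(n))) = 198/20 ≈ 9.9.
floor = 9.
k = max(1, 9) = 9.

9


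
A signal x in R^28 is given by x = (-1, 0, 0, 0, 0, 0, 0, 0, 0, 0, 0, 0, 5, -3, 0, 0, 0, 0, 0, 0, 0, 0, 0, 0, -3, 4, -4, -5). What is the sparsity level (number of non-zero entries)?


Non-zero positions: [0, 12, 13, 24, 25, 26, 27].
Sparsity = 7.

7


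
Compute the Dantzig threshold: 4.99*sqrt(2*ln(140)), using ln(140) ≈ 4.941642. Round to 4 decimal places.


ln(140) ≈ 4.941642.
2*ln(n) ≈ 9.883284.
sqrt(2*ln(n)) ≈ sqrt(9.883284) ≈ 3.143769.
threshold ≈ 4.99*3.143769 = 15.68740731 ≈ 15.6874.

15.6874


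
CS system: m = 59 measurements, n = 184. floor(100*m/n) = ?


100*m/n = 100*59/184 ≈ 32.0652.
floor = 32.

32


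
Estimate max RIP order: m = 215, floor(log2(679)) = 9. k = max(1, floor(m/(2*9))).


floor(log2(679)) = 9.
2*9 = 18.
m/(2*floor(log2(n))) = 215/18 ≈ 11.9444.
floor = 11.
k = max(1, 11) = 11.

11


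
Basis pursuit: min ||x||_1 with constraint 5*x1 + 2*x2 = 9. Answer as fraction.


Axis intercepts:
  x1 = 9/5, x2 = 0: L1 = 9/5
  x1 = 0, x2 = 9/2: L1 = 9/2
x* = (9/5, 0)
||x*||_1 = 9/5.

9/5


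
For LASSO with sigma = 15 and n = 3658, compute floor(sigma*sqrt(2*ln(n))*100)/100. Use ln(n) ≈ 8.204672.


ln(3658) ≈ 8.204672.
2*ln(n) ≈ 16.409344.
sqrt(2*ln(n)) ≈ sqrt(16.409344) ≈ 4.050845.
lambda ≈ 15*4.050845 = 60.762675.
floor(lambda*100)/100 = 60.76.

60.76


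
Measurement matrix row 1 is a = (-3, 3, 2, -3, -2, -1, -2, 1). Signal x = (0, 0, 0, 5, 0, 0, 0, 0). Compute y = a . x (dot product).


Non-zero terms: ['-3*5']
Products: [-15]
y = sum = -15.

-15


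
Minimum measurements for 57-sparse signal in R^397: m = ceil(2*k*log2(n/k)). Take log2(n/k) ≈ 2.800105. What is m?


log2(n/k) = log2(397/57) ≈ 2.800105.
2*k*log2(n/k) ≈ 2*57*2.800105 = 319.21197.
m = ceil(319.21197) = 320.

320


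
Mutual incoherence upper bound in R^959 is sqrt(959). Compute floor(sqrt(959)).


30^2 = 900 <= 959 < 961 = 31^2, so 30 <= sqrt(959) < 31.
floor(sqrt(959)) = 30.

30


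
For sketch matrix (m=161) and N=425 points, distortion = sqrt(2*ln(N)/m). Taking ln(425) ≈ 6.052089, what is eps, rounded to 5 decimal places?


ln(425) ≈ 6.052089.
2*ln(N)/m ≈ 2*6.052089/161 ≈ 0.07518123.
eps = sqrt(0.07518123) ≈ 0.274192 ≈ 0.27419.

0.27419


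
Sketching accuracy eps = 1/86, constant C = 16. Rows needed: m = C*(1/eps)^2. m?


1/eps = 86.
(1/eps)^2 = 7396.
m = 16*7396 = 118336.

118336


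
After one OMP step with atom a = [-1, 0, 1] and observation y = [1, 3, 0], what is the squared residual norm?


a^T a = 2.
a^T y = -1.
coeff = -1/2 = -1/2.
||r||^2 = 19/2.

19/2


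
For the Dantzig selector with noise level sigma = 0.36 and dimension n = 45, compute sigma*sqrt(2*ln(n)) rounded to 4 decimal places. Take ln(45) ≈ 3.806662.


ln(45) ≈ 3.806662.
2*ln(n) ≈ 7.613324.
sqrt(2*ln(n)) ≈ sqrt(7.613324) ≈ 2.759225.
threshold ≈ 0.36*2.759225 = 0.993321 ≈ 0.9933.

0.9933


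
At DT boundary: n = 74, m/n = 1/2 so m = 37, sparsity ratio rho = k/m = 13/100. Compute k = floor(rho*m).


m = 1/2*74 = 37.
rho = 13/100.
rho*m = 13/100*37 = 4.81.
k = floor(4.81) = 4.

4


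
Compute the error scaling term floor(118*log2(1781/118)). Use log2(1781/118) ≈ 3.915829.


log2(n/k) = log2(1781/118) ≈ 3.915829.
k*log2(n/k) ≈ 118*3.915829 = 462.067822.
floor(462.067822) = 462.

462


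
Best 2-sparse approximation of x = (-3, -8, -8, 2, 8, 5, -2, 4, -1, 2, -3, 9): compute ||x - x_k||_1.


Sorted |x_i| descending: [9, 8, 8, 8, 5, 4, 3, 3, 2, 2, 2, 1]
Keep top 2: [9, 8]
Tail entries: [8, 8, 5, 4, 3, 3, 2, 2, 2, 1]
L1 error = sum of tail = 38.

38


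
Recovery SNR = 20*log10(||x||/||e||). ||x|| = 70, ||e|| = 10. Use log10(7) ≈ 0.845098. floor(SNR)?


||x||/||e|| = 70/10 = 7.
log10(7) ≈ 0.845098.
20*log10(||x||/||e||) ≈ 20*0.845098 = 16.90196.
floor(16.90196) = 16.

16


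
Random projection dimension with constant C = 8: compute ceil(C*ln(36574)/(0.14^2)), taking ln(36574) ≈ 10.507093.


ln(36574) ≈ 10.507093.
eps^2 = 0.14^2 = 0.0196.
C*ln(N)/eps^2 ≈ 8*10.507093/0.0196 ≈ 4288.6094.
m = ceil(4288.6094) = 4289.

4289


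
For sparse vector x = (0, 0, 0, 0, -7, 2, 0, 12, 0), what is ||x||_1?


Non-zero entries: [(4, -7), (5, 2), (7, 12)]
Absolute values: [7, 2, 12]
||x||_1 = sum = 21.

21


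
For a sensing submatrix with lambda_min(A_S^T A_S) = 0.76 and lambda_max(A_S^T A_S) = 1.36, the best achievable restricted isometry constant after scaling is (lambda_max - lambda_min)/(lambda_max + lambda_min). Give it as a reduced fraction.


lambda_max - lambda_min = 1.36 - 0.76 = 0.60.
lambda_max + lambda_min = 1.36 + 0.76 = 2.12.
delta = 0.60/2.12 = 60/212 = 15/53.

15/53


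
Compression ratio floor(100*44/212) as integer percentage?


100*m/n = 100*44/212 ≈ 20.7547.
floor = 20.

20


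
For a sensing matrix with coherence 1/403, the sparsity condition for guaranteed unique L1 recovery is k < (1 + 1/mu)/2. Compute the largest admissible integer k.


1/mu = 403.
1 + 1/mu = 404.
(1 + 1/mu)/2 = 202 is an integer and the inequality is strict, so k_max = 202 - 1 = 201.

201


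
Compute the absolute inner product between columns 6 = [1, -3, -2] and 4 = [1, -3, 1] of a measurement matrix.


Inner product: 1*1 + -3*-3 + -2*1
Products: [1, 9, -2]
Sum = 8.
|dot| = 8.

8


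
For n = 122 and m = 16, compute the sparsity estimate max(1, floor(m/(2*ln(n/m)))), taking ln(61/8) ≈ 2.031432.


n/m = 122/16 = 61/8.
ln(n/m) ≈ 2.031432.
2*ln(n/m) ≈ 4.062864.
m/(2*ln(n/m)) ≈ 16/4.062864 ≈ 3.9381.
floor = 3.
k_max = max(1, 3) = 3.

3


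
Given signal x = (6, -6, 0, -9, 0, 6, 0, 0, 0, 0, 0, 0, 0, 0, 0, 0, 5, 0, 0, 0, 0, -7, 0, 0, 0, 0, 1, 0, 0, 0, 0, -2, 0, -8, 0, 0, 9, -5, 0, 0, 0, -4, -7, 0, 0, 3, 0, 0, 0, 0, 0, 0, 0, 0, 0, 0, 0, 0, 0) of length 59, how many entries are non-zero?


Non-zero positions: [0, 1, 3, 5, 16, 21, 26, 31, 33, 36, 37, 41, 42, 45].
Sparsity = 14.

14


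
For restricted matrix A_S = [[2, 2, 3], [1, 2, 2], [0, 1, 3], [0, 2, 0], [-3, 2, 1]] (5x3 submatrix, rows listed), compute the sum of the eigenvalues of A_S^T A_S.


Sum of eigenvalues of A_S^T A_S = trace(A_S^T A_S) = sum of squared column norms of A_S.
A_S^T A_S diagonal: [14, 17, 23].
trace = 14 + 17 + 23 = 54.

54


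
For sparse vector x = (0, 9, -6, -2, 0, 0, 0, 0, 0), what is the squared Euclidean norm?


Non-zero entries: [(1, 9), (2, -6), (3, -2)]
Squares: [81, 36, 4]
||x||_2^2 = sum = 121.

121


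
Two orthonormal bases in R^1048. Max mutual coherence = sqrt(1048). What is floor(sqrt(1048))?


32^2 = 1024 <= 1048 < 1089 = 33^2, so 32 <= sqrt(1048) < 33.
floor(sqrt(1048)) = 32.

32


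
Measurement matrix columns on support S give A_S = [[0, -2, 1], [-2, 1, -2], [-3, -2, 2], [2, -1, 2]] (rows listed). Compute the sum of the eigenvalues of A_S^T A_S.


Sum of eigenvalues of A_S^T A_S = trace(A_S^T A_S) = sum of squared column norms of A_S.
A_S^T A_S diagonal: [17, 10, 13].
trace = 17 + 10 + 13 = 40.

40


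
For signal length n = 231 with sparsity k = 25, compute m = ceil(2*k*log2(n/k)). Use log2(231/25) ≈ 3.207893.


log2(n/k) = log2(231/25) ≈ 3.207893.
2*k*log2(n/k) ≈ 2*25*3.207893 = 160.39465.
m = ceil(160.39465) = 161.

161


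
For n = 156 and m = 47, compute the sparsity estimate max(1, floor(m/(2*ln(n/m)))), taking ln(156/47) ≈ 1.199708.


n/m = 156/47.
ln(n/m) ≈ 1.199708.
2*ln(n/m) ≈ 2.399416.
m/(2*ln(n/m)) ≈ 47/2.399416 ≈ 19.5881.
floor = 19.
k_max = max(1, 19) = 19.

19


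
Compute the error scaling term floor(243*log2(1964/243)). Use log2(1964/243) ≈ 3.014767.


log2(n/k) = log2(1964/243) ≈ 3.014767.
k*log2(n/k) ≈ 243*3.014767 = 732.588381.
floor(732.588381) = 732.

732


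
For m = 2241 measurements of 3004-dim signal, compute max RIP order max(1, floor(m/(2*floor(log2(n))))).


floor(log2(3004)) = 11.
2*11 = 22.
m/(2*floor(log2(n))) = 2241/22 ≈ 101.8636.
floor = 101.
k = max(1, 101) = 101.

101


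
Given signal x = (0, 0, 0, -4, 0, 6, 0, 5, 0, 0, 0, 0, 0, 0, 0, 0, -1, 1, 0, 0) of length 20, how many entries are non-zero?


Non-zero positions: [3, 5, 7, 16, 17].
Sparsity = 5.

5


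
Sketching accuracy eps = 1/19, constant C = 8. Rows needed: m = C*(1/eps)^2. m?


1/eps = 19.
(1/eps)^2 = 361.
m = 8*361 = 2888.

2888


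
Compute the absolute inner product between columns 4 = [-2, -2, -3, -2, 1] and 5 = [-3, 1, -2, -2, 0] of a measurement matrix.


Inner product: -2*-3 + -2*1 + -3*-2 + -2*-2 + 1*0
Products: [6, -2, 6, 4, 0]
Sum = 14.
|dot| = 14.

14


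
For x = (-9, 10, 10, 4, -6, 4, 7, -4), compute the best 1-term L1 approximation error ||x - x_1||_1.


Sorted |x_i| descending: [10, 10, 9, 7, 6, 4, 4, 4]
Keep top 1: [10]
Tail entries: [10, 9, 7, 6, 4, 4, 4]
L1 error = sum of tail = 44.

44


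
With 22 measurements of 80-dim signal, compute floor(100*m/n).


100*m/n = 100*22/80 ≈ 27.5.
floor = 27.

27


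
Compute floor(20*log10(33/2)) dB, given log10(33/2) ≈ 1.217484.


||x||/||e|| = 33/2.
log10(33/2) ≈ 1.217484.
20*log10(||x||/||e||) ≈ 20*1.217484 = 24.34968.
floor(24.34968) = 24.

24


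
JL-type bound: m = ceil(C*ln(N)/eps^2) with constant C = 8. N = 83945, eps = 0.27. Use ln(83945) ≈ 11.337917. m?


ln(83945) ≈ 11.337917.
eps^2 = 0.27^2 = 0.0729.
C*ln(N)/eps^2 ≈ 8*11.337917/0.0729 ≈ 1244.2159.
m = ceil(1244.2159) = 1245.

1245


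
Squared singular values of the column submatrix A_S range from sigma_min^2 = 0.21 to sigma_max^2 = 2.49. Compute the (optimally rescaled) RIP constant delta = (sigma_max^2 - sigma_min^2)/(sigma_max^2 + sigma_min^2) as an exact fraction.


lambda_max - lambda_min = 2.49 - 0.21 = 2.28.
lambda_max + lambda_min = 2.49 + 0.21 = 2.70.
delta = 2.28/2.70 = 228/270 = 38/45.

38/45


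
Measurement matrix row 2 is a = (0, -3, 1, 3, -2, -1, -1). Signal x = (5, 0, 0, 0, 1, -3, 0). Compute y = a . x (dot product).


Non-zero terms: ['0*5', '-2*1', '-1*-3']
Products: [0, -2, 3]
y = sum = 1.

1


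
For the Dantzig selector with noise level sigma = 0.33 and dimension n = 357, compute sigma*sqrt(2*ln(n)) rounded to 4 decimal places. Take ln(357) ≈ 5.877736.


ln(357) ≈ 5.877736.
2*ln(n) ≈ 11.755472.
sqrt(2*ln(n)) ≈ sqrt(11.755472) ≈ 3.428625.
threshold ≈ 0.33*3.428625 = 1.13144625 ≈ 1.1314.

1.1314


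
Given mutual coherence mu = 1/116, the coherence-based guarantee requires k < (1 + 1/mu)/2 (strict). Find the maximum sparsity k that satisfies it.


1/mu = 116.
1 + 1/mu = 117.
(1 + 1/mu)/2 = 58.5 is not an integer, so k_max = floor(58.5) = 58.

58


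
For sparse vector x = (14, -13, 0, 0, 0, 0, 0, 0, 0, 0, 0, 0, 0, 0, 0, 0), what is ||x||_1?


Non-zero entries: [(0, 14), (1, -13)]
Absolute values: [14, 13]
||x||_1 = sum = 27.

27


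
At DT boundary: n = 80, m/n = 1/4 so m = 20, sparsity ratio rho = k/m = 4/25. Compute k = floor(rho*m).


m = 1/4*80 = 20.
rho = 4/25.
rho*m = 4/25*20 = 3.2.
k = floor(3.2) = 3.

3


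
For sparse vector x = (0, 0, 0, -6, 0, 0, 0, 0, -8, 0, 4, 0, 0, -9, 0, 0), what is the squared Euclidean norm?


Non-zero entries: [(3, -6), (8, -8), (10, 4), (13, -9)]
Squares: [36, 64, 16, 81]
||x||_2^2 = sum = 197.

197


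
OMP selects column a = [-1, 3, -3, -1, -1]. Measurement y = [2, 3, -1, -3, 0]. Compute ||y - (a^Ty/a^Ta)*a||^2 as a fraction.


a^T a = 21.
a^T y = 13.
coeff = 13/21 = 13/21.
||r||^2 = 314/21.

314/21


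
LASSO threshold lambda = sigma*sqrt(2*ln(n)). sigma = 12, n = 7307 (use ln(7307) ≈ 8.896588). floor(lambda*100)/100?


ln(7307) ≈ 8.896588.
2*ln(n) ≈ 17.793176.
sqrt(2*ln(n)) ≈ sqrt(17.793176) ≈ 4.218196.
lambda ≈ 12*4.218196 = 50.618352.
floor(lambda*100)/100 = 50.61.

50.61


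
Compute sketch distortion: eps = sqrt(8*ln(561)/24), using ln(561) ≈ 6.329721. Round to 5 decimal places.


ln(561) ≈ 6.329721.
8*ln(N)/m ≈ 8*6.329721/24 ≈ 2.109907.
eps = sqrt(2.109907) ≈ 1.4525519 ≈ 1.45255.

1.45255


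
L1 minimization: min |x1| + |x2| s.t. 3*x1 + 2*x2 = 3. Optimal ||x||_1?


Axis intercepts:
  x1 = 1, x2 = 0: L1 = 1
  x1 = 0, x2 = 3/2: L1 = 3/2
x* = (1, 0)
||x*||_1 = 1.

1


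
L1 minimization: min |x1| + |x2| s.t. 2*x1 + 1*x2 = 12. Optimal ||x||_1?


Axis intercepts:
  x1 = 6, x2 = 0: L1 = 6
  x1 = 0, x2 = 12: L1 = 12
x* = (6, 0)
||x*||_1 = 6.

6


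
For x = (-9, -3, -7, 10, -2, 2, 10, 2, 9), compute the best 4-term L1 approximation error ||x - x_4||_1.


Sorted |x_i| descending: [10, 10, 9, 9, 7, 3, 2, 2, 2]
Keep top 4: [10, 10, 9, 9]
Tail entries: [7, 3, 2, 2, 2]
L1 error = sum of tail = 16.

16


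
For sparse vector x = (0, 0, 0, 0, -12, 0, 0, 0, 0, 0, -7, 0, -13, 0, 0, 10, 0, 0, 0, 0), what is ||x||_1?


Non-zero entries: [(4, -12), (10, -7), (12, -13), (15, 10)]
Absolute values: [12, 7, 13, 10]
||x||_1 = sum = 42.

42


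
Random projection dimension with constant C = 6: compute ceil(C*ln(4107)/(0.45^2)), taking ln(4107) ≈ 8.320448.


ln(4107) ≈ 8.320448.
eps^2 = 0.45^2 = 0.2025.
C*ln(N)/eps^2 ≈ 6*8.320448/0.2025 ≈ 246.5318.
m = ceil(246.5318) = 247.

247


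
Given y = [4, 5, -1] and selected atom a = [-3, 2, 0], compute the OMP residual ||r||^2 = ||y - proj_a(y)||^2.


a^T a = 13.
a^T y = -2.
coeff = -2/13 = -2/13.
||r||^2 = 542/13.

542/13


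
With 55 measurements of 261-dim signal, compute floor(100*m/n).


100*m/n = 100*55/261 ≈ 21.0728.
floor = 21.

21


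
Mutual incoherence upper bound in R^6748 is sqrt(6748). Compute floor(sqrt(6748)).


82^2 = 6724 <= 6748 < 6889 = 83^2, so 82 <= sqrt(6748) < 83.
floor(sqrt(6748)) = 82.

82


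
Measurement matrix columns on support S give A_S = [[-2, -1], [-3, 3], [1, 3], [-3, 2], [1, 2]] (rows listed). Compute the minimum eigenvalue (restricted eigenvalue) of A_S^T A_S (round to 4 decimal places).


A_S^T A_S = [[24, -8], [-8, 27]].
trace = 51.
det = 584.
disc = trace^2 - 4*det = 2601 - 4*584 = 265.
sqrt(265) ≈ 16.278821.
lam_min = (51 - sqrt(265))/2 ≈ (51 - 16.278821)/2 = 17.3605895 ≈ 17.3606.

17.3606


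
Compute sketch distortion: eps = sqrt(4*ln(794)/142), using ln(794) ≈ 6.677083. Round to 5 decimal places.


ln(794) ≈ 6.677083.
4*ln(N)/m ≈ 4*6.677083/142 ≈ 0.18808685.
eps = sqrt(0.18808685) ≈ 0.4336898 ≈ 0.43369.

0.43369


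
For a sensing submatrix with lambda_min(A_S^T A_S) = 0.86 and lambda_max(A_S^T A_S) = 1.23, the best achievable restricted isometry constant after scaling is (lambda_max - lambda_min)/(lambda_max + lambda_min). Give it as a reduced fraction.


lambda_max - lambda_min = 1.23 - 0.86 = 0.37.
lambda_max + lambda_min = 1.23 + 0.86 = 2.09.
delta = 0.37/2.09 = 37/209.

37/209


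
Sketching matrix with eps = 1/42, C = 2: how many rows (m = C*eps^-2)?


1/eps = 42.
(1/eps)^2 = 1764.
m = 2*1764 = 3528.

3528


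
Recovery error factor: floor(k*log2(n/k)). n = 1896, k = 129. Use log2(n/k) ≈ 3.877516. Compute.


log2(n/k) = log2(1896/129) ≈ 3.877516.
k*log2(n/k) ≈ 129*3.877516 = 500.199564.
floor(500.199564) = 500.

500


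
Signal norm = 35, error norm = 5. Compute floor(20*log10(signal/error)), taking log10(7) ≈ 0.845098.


||x||/||e|| = 35/5 = 7.
log10(7) ≈ 0.845098.
20*log10(||x||/||e||) ≈ 20*0.845098 = 16.90196.
floor(16.90196) = 16.

16


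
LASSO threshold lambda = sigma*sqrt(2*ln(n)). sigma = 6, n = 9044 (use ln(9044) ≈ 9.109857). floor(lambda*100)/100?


ln(9044) ≈ 9.109857.
2*ln(n) ≈ 18.219714.
sqrt(2*ln(n)) ≈ sqrt(18.219714) ≈ 4.268456.
lambda ≈ 6*4.268456 = 25.610736.
floor(lambda*100)/100 = 25.61.

25.61


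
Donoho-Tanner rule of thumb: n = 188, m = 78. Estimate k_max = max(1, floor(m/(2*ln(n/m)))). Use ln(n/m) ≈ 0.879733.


n/m = 188/78 = 94/39.
ln(n/m) ≈ 0.879733.
2*ln(n/m) ≈ 1.759466.
m/(2*ln(n/m)) ≈ 78/1.759466 ≈ 44.3316.
floor = 44.
k_max = max(1, 44) = 44.

44


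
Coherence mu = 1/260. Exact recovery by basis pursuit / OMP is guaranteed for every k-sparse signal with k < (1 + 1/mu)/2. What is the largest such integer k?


1/mu = 260.
1 + 1/mu = 261.
(1 + 1/mu)/2 = 130.5 is not an integer, so k_max = floor(130.5) = 130.

130


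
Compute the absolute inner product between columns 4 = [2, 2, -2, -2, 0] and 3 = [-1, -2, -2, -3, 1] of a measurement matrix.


Inner product: 2*-1 + 2*-2 + -2*-2 + -2*-3 + 0*1
Products: [-2, -4, 4, 6, 0]
Sum = 4.
|dot| = 4.

4


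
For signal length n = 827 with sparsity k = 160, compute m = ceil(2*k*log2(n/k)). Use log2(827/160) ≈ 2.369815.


log2(n/k) = log2(827/160) ≈ 2.369815.
2*k*log2(n/k) ≈ 2*160*2.369815 = 758.3408.
m = ceil(758.3408) = 759.

759


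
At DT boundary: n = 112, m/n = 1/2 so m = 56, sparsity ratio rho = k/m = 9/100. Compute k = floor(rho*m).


m = 1/2*112 = 56.
rho = 9/100.
rho*m = 9/100*56 = 5.04.
k = floor(5.04) = 5.

5


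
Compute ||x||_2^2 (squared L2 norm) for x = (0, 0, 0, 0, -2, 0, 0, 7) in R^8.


Non-zero entries: [(4, -2), (7, 7)]
Squares: [4, 49]
||x||_2^2 = sum = 53.

53


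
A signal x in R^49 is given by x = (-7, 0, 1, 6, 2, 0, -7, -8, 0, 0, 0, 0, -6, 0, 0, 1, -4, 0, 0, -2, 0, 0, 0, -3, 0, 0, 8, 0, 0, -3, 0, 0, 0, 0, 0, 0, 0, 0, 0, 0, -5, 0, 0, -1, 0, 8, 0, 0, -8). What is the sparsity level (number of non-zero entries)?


Non-zero positions: [0, 2, 3, 4, 6, 7, 12, 15, 16, 19, 23, 26, 29, 40, 43, 45, 48].
Sparsity = 17.

17


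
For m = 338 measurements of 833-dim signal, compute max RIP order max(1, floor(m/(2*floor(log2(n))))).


floor(log2(833)) = 9.
2*9 = 18.
m/(2*floor(log2(n))) = 338/18 ≈ 18.7778.
floor = 18.
k = max(1, 18) = 18.

18


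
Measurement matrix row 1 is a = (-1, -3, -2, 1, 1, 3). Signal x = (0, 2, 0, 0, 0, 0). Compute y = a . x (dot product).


Non-zero terms: ['-3*2']
Products: [-6]
y = sum = -6.

-6


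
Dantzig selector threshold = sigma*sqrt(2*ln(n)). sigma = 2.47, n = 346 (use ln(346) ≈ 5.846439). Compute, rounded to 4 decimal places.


ln(346) ≈ 5.846439.
2*ln(n) ≈ 11.692878.
sqrt(2*ln(n)) ≈ sqrt(11.692878) ≈ 3.419485.
threshold ≈ 2.47*3.419485 = 8.44612795 ≈ 8.4461.

8.4461


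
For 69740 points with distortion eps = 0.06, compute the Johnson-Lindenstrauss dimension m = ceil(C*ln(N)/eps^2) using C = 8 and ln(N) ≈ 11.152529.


ln(69740) ≈ 11.152529.
eps^2 = 0.06^2 = 0.0036.
C*ln(N)/eps^2 ≈ 8*11.152529/0.0036 ≈ 24783.3978.
m = ceil(24783.3978) = 24784.

24784


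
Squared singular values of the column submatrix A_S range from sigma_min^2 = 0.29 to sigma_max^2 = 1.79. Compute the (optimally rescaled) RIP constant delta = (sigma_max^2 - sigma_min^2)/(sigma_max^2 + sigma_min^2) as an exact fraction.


lambda_max - lambda_min = 1.79 - 0.29 = 1.50.
lambda_max + lambda_min = 1.79 + 0.29 = 2.08.
delta = 1.50/2.08 = 150/208 = 75/104.

75/104


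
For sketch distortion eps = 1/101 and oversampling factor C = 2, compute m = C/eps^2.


1/eps = 101.
(1/eps)^2 = 10201.
m = 2*10201 = 20402.

20402


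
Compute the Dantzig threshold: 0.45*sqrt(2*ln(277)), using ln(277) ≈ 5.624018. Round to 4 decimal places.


ln(277) ≈ 5.624018.
2*ln(n) ≈ 11.248036.
sqrt(2*ln(n)) ≈ sqrt(11.248036) ≈ 3.353809.
threshold ≈ 0.45*3.353809 = 1.50921405 ≈ 1.5092.

1.5092


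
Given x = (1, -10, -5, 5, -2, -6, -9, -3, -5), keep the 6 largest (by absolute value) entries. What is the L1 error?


Sorted |x_i| descending: [10, 9, 6, 5, 5, 5, 3, 2, 1]
Keep top 6: [10, 9, 6, 5, 5, 5]
Tail entries: [3, 2, 1]
L1 error = sum of tail = 6.

6


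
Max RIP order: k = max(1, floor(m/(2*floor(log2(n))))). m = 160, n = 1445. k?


floor(log2(1445)) = 10.
2*10 = 20.
m/(2*floor(log2(n))) = 160/20 ≈ 8.0.
floor = 8.
k = max(1, 8) = 8.

8


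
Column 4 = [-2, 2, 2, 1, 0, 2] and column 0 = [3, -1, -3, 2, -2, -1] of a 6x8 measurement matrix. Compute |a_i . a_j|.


Inner product: -2*3 + 2*-1 + 2*-3 + 1*2 + 0*-2 + 2*-1
Products: [-6, -2, -6, 2, 0, -2]
Sum = -14.
|dot| = 14.

14


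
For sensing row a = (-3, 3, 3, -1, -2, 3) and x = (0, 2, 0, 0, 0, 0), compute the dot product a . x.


Non-zero terms: ['3*2']
Products: [6]
y = sum = 6.

6


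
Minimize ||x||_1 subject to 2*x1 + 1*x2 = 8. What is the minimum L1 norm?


Axis intercepts:
  x1 = 4, x2 = 0: L1 = 4
  x1 = 0, x2 = 8: L1 = 8
x* = (4, 0)
||x*||_1 = 4.

4


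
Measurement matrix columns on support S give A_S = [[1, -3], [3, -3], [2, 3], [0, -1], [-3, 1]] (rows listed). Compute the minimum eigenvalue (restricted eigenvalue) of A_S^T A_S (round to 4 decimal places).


A_S^T A_S = [[23, -9], [-9, 29]].
trace = 52.
det = 586.
disc = trace^2 - 4*det = 2704 - 4*586 = 360.
sqrt(360) ≈ 18.973666.
lam_min = (52 - sqrt(360))/2 ≈ (52 - 18.973666)/2 = 16.513167 ≈ 16.5132.

16.5132


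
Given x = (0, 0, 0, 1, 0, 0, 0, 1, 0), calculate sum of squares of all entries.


Non-zero entries: [(3, 1), (7, 1)]
Squares: [1, 1]
||x||_2^2 = sum = 2.

2


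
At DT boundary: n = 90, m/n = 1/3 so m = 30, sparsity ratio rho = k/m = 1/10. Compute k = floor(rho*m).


m = 1/3*90 = 30.
rho = 1/10.
rho*m = 1/10*30 = 3.
k = floor(3) = 3.

3


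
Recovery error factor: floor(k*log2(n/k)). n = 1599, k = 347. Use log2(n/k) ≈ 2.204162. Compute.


log2(n/k) = log2(1599/347) ≈ 2.204162.
k*log2(n/k) ≈ 347*2.204162 = 764.844214.
floor(764.844214) = 764.

764


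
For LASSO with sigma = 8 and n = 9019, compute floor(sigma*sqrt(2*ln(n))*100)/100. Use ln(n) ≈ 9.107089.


ln(9019) ≈ 9.107089.
2*ln(n) ≈ 18.214178.
sqrt(2*ln(n)) ≈ sqrt(18.214178) ≈ 4.267807.
lambda ≈ 8*4.267807 = 34.142456.
floor(lambda*100)/100 = 34.14.

34.14


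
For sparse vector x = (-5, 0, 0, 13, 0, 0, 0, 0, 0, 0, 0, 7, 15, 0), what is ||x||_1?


Non-zero entries: [(0, -5), (3, 13), (11, 7), (12, 15)]
Absolute values: [5, 13, 7, 15]
||x||_1 = sum = 40.

40


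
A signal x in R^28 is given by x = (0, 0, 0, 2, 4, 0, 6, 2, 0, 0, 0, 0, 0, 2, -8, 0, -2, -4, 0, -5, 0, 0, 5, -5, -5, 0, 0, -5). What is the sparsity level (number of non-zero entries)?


Non-zero positions: [3, 4, 6, 7, 13, 14, 16, 17, 19, 22, 23, 24, 27].
Sparsity = 13.

13


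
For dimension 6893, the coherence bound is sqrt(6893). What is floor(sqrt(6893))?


83^2 = 6889 <= 6893 < 7056 = 84^2, so 83 <= sqrt(6893) < 84.
floor(sqrt(6893)) = 83.

83


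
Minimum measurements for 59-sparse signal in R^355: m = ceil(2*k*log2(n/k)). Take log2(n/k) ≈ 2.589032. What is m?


log2(n/k) = log2(355/59) ≈ 2.589032.
2*k*log2(n/k) ≈ 2*59*2.589032 = 305.505776.
m = ceil(305.505776) = 306.

306


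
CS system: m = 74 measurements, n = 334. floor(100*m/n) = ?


100*m/n = 100*74/334 ≈ 22.1557.
floor = 22.

22


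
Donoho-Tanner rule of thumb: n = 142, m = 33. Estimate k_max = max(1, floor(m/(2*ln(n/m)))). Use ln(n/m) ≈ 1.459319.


n/m = 142/33.
ln(n/m) ≈ 1.459319.
2*ln(n/m) ≈ 2.918638.
m/(2*ln(n/m)) ≈ 33/2.918638 ≈ 11.3066.
floor = 11.
k_max = max(1, 11) = 11.

11


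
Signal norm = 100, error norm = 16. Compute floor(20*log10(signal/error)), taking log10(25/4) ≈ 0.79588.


||x||/||e|| = 100/16 = 25/4.
log10(25/4) ≈ 0.79588.
20*log10(||x||/||e||) ≈ 20*0.79588 = 15.9176.
floor(15.9176) = 15.

15


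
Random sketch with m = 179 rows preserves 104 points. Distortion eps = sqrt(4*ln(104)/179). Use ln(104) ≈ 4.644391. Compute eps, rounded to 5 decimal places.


ln(104) ≈ 4.644391.
4*ln(N)/m ≈ 4*4.644391/179 ≈ 0.10378527.
eps = sqrt(0.10378527) ≈ 0.3221572 ≈ 0.32216.

0.32216


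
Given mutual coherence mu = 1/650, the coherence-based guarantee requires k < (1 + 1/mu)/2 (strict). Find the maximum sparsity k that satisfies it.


1/mu = 650.
1 + 1/mu = 651.
(1 + 1/mu)/2 = 325.5 is not an integer, so k_max = floor(325.5) = 325.

325


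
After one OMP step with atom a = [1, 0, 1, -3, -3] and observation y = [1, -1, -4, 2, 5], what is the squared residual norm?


a^T a = 20.
a^T y = -24.
coeff = -24/20 = -6/5.
||r||^2 = 91/5.

91/5


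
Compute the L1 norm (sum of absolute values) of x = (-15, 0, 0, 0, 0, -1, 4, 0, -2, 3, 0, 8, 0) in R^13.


Non-zero entries: [(0, -15), (5, -1), (6, 4), (8, -2), (9, 3), (11, 8)]
Absolute values: [15, 1, 4, 2, 3, 8]
||x||_1 = sum = 33.

33


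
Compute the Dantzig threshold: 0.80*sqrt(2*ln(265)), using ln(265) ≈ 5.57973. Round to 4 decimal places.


ln(265) ≈ 5.57973.
2*ln(n) ≈ 11.15946.
sqrt(2*ln(n)) ≈ sqrt(11.15946) ≈ 3.340578.
threshold ≈ 0.80*3.340578 = 2.6724624 ≈ 2.6725.

2.6725


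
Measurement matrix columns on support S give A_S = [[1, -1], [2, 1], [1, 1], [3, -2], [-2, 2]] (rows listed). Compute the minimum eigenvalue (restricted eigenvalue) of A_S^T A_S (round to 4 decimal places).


A_S^T A_S = [[19, -8], [-8, 11]].
trace = 30.
det = 145.
disc = trace^2 - 4*det = 900 - 4*145 = 320.
sqrt(320) ≈ 17.888544.
lam_min = (30 - sqrt(320))/2 ≈ (30 - 17.888544)/2 = 6.055728 ≈ 6.0557.

6.0557


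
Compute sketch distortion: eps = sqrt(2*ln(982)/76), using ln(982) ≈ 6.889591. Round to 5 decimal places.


ln(982) ≈ 6.889591.
2*ln(N)/m ≈ 2*6.889591/76 ≈ 0.18130503.
eps = sqrt(0.18130503) ≈ 0.4257993 ≈ 0.42580.

0.42580


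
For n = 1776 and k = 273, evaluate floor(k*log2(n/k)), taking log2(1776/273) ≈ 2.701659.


log2(n/k) = log2(1776/273) ≈ 2.701659.
k*log2(n/k) ≈ 273*2.701659 = 737.552907.
floor(737.552907) = 737.

737


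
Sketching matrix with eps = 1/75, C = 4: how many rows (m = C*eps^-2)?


1/eps = 75.
(1/eps)^2 = 5625.
m = 4*5625 = 22500.

22500


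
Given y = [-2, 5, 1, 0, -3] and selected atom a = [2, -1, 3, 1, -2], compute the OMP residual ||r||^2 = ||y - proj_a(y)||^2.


a^T a = 19.
a^T y = 0.
coeff = 0/19 = 0.
||r||^2 = 39.

39


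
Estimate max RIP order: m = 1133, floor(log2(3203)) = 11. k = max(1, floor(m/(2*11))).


floor(log2(3203)) = 11.
2*11 = 22.
m/(2*floor(log2(n))) = 1133/22 ≈ 51.5.
floor = 51.
k = max(1, 51) = 51.

51


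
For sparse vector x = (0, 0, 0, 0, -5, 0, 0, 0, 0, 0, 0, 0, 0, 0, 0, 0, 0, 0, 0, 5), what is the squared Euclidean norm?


Non-zero entries: [(4, -5), (19, 5)]
Squares: [25, 25]
||x||_2^2 = sum = 50.

50


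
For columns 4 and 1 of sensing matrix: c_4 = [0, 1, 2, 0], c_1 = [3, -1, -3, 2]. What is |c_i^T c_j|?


Inner product: 0*3 + 1*-1 + 2*-3 + 0*2
Products: [0, -1, -6, 0]
Sum = -7.
|dot| = 7.

7


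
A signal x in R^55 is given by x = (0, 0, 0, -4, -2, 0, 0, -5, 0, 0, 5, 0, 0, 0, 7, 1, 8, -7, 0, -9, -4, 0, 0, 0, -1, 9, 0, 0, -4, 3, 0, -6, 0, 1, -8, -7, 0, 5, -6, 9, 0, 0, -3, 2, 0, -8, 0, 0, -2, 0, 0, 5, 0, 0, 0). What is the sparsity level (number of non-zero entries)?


Non-zero positions: [3, 4, 7, 10, 14, 15, 16, 17, 19, 20, 24, 25, 28, 29, 31, 33, 34, 35, 37, 38, 39, 42, 43, 45, 48, 51].
Sparsity = 26.

26


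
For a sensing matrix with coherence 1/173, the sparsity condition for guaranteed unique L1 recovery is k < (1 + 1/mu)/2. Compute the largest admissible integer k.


1/mu = 173.
1 + 1/mu = 174.
(1 + 1/mu)/2 = 87 is an integer and the inequality is strict, so k_max = 87 - 1 = 86.

86


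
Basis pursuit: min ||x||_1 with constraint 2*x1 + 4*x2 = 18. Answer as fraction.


Axis intercepts:
  x1 = 9, x2 = 0: L1 = 9
  x1 = 0, x2 = 9/2: L1 = 9/2
x* = (0, 9/2)
||x*||_1 = 9/2.

9/2


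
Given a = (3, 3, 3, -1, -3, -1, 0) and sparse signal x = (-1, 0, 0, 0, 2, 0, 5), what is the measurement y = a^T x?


Non-zero terms: ['3*-1', '-3*2', '0*5']
Products: [-3, -6, 0]
y = sum = -9.

-9


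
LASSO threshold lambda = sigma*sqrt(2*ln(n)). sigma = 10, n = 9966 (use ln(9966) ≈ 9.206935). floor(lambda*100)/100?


ln(9966) ≈ 9.206935.
2*ln(n) ≈ 18.41387.
sqrt(2*ln(n)) ≈ sqrt(18.41387) ≈ 4.291139.
lambda ≈ 10*4.291139 = 42.91139.
floor(lambda*100)/100 = 42.91.

42.91


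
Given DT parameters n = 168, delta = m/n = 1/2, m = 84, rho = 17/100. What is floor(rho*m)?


m = 1/2*168 = 84.
rho = 17/100.
rho*m = 17/100*84 = 14.28.
k = floor(14.28) = 14.

14


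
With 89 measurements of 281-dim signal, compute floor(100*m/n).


100*m/n = 100*89/281 ≈ 31.6726.
floor = 31.

31


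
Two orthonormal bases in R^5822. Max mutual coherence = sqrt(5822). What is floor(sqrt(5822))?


76^2 = 5776 <= 5822 < 5929 = 77^2, so 76 <= sqrt(5822) < 77.
floor(sqrt(5822)) = 76.

76


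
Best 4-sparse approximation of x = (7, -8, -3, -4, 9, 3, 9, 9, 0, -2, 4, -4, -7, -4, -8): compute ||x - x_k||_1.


Sorted |x_i| descending: [9, 9, 9, 8, 8, 7, 7, 4, 4, 4, 4, 3, 3, 2, 0]
Keep top 4: [9, 9, 9, 8]
Tail entries: [8, 7, 7, 4, 4, 4, 4, 3, 3, 2, 0]
L1 error = sum of tail = 46.

46


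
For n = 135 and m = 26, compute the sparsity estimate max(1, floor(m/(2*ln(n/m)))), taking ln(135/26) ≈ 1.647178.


n/m = 135/26.
ln(n/m) ≈ 1.647178.
2*ln(n/m) ≈ 3.294356.
m/(2*ln(n/m)) ≈ 26/3.294356 ≈ 7.8923.
floor = 7.
k_max = max(1, 7) = 7.

7


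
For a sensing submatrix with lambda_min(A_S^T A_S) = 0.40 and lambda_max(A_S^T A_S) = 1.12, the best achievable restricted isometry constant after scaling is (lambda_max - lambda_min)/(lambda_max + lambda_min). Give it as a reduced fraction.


lambda_max - lambda_min = 1.12 - 0.40 = 0.72.
lambda_max + lambda_min = 1.12 + 0.40 = 1.52.
delta = 0.72/1.52 = 72/152 = 9/19.

9/19


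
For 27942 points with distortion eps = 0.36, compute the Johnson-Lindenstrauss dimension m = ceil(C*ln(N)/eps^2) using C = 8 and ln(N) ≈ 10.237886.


ln(27942) ≈ 10.237886.
eps^2 = 0.36^2 = 0.1296.
C*ln(N)/eps^2 ≈ 8*10.237886/0.1296 ≈ 631.9683.
m = ceil(631.9683) = 632.

632


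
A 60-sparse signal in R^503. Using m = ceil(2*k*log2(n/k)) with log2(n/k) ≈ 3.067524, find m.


log2(n/k) = log2(503/60) ≈ 3.067524.
2*k*log2(n/k) ≈ 2*60*3.067524 = 368.10288.
m = ceil(368.10288) = 369.

369


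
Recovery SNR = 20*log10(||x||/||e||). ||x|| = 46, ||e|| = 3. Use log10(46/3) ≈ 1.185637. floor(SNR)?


||x||/||e|| = 46/3.
log10(46/3) ≈ 1.185637.
20*log10(||x||/||e||) ≈ 20*1.185637 = 23.71274.
floor(23.71274) = 23.

23


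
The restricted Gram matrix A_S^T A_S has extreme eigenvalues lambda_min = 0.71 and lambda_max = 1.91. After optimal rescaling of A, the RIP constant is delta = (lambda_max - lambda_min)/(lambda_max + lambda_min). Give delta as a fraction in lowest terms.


lambda_max - lambda_min = 1.91 - 0.71 = 1.20.
lambda_max + lambda_min = 1.91 + 0.71 = 2.62.
delta = 1.20/2.62 = 120/262 = 60/131.

60/131


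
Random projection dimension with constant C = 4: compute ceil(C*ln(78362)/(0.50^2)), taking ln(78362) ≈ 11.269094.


ln(78362) ≈ 11.269094.
eps^2 = 0.50^2 = 0.25.
C*ln(N)/eps^2 ≈ 4*11.269094/0.25 ≈ 180.3055.
m = ceil(180.3055) = 181.

181


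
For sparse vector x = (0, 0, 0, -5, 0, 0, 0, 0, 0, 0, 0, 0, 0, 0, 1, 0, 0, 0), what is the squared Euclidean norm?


Non-zero entries: [(3, -5), (14, 1)]
Squares: [25, 1]
||x||_2^2 = sum = 26.

26


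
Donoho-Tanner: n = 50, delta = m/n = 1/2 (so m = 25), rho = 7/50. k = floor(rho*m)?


m = 1/2*50 = 25.
rho = 7/50.
rho*m = 7/50*25 = 3.5.
k = floor(3.5) = 3.

3


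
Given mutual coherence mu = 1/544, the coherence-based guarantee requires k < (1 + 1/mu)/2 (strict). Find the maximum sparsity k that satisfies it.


1/mu = 544.
1 + 1/mu = 545.
(1 + 1/mu)/2 = 272.5 is not an integer, so k_max = floor(272.5) = 272.

272


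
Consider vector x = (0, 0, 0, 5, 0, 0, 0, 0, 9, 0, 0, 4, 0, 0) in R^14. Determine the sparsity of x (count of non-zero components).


Non-zero positions: [3, 8, 11].
Sparsity = 3.

3


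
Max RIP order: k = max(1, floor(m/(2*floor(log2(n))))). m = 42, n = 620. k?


floor(log2(620)) = 9.
2*9 = 18.
m/(2*floor(log2(n))) = 42/18 ≈ 2.3333.
floor = 2.
k = max(1, 2) = 2.

2


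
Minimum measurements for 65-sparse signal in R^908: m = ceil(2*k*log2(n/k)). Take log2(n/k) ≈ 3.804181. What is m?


log2(n/k) = log2(908/65) ≈ 3.804181.
2*k*log2(n/k) ≈ 2*65*3.804181 = 494.54353.
m = ceil(494.54353) = 495.

495


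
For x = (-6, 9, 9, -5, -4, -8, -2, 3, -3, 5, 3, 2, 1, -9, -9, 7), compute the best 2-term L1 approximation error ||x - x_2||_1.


Sorted |x_i| descending: [9, 9, 9, 9, 8, 7, 6, 5, 5, 4, 3, 3, 3, 2, 2, 1]
Keep top 2: [9, 9]
Tail entries: [9, 9, 8, 7, 6, 5, 5, 4, 3, 3, 3, 2, 2, 1]
L1 error = sum of tail = 67.

67


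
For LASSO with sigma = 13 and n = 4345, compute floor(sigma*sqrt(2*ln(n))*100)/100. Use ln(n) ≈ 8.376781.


ln(4345) ≈ 8.376781.
2*ln(n) ≈ 16.753562.
sqrt(2*ln(n)) ≈ sqrt(16.753562) ≈ 4.093112.
lambda ≈ 13*4.093112 = 53.210456.
floor(lambda*100)/100 = 53.21.

53.21


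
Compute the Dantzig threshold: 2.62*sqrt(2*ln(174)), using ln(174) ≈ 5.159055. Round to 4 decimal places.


ln(174) ≈ 5.159055.
2*ln(n) ≈ 10.31811.
sqrt(2*ln(n)) ≈ sqrt(10.31811) ≈ 3.212182.
threshold ≈ 2.62*3.212182 = 8.41591684 ≈ 8.4159.

8.4159


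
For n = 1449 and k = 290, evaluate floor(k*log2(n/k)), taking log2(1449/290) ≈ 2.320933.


log2(n/k) = log2(1449/290) ≈ 2.320933.
k*log2(n/k) ≈ 290*2.320933 = 673.07057.
floor(673.07057) = 673.

673


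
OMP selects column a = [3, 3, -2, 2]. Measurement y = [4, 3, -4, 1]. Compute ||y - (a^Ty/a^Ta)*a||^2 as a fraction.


a^T a = 26.
a^T y = 31.
coeff = 31/26 = 31/26.
||r||^2 = 131/26.

131/26


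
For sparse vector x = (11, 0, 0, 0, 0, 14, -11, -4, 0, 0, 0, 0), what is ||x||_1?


Non-zero entries: [(0, 11), (5, 14), (6, -11), (7, -4)]
Absolute values: [11, 14, 11, 4]
||x||_1 = sum = 40.

40


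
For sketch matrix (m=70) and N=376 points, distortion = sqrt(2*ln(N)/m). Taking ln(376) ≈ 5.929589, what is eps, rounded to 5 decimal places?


ln(376) ≈ 5.929589.
2*ln(N)/m ≈ 2*5.929589/70 ≈ 0.16941683.
eps = sqrt(0.16941683) ≈ 0.4116028 ≈ 0.41160.

0.41160


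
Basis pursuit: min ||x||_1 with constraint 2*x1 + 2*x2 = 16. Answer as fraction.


Axis intercepts:
  x1 = 8, x2 = 0: L1 = 8
  x1 = 0, x2 = 8: L1 = 8
x* = (8, 0)
||x*||_1 = 8.

8


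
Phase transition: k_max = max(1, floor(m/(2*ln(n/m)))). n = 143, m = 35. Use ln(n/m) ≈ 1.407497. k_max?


n/m = 143/35.
ln(n/m) ≈ 1.407497.
2*ln(n/m) ≈ 2.814994.
m/(2*ln(n/m)) ≈ 35/2.814994 ≈ 12.4334.
floor = 12.
k_max = max(1, 12) = 12.

12


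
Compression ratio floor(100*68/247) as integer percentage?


100*m/n = 100*68/247 ≈ 27.5304.
floor = 27.

27


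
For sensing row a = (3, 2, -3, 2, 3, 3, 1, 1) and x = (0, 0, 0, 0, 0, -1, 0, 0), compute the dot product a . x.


Non-zero terms: ['3*-1']
Products: [-3]
y = sum = -3.

-3


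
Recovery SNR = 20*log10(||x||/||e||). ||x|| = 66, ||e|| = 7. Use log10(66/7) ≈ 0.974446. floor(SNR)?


||x||/||e|| = 66/7.
log10(66/7) ≈ 0.974446.
20*log10(||x||/||e||) ≈ 20*0.974446 = 19.48892.
floor(19.48892) = 19.

19


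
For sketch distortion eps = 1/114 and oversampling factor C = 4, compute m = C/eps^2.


1/eps = 114.
(1/eps)^2 = 12996.
m = 4*12996 = 51984.

51984


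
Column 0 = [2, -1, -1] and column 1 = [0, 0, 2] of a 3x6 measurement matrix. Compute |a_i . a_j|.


Inner product: 2*0 + -1*0 + -1*2
Products: [0, 0, -2]
Sum = -2.
|dot| = 2.

2


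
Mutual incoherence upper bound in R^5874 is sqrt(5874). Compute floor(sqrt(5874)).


76^2 = 5776 <= 5874 < 5929 = 77^2, so 76 <= sqrt(5874) < 77.
floor(sqrt(5874)) = 76.

76


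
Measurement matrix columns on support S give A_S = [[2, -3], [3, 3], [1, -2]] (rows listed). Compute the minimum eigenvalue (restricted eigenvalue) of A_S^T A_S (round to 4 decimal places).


A_S^T A_S = [[14, 1], [1, 22]].
trace = 36.
det = 307.
disc = trace^2 - 4*det = 1296 - 4*307 = 68.
sqrt(68) ≈ 8.246211.
lam_min = (36 - sqrt(68))/2 ≈ (36 - 8.246211)/2 = 13.8768945 ≈ 13.8769.

13.8769


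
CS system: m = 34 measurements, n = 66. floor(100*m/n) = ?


100*m/n = 100*34/66 ≈ 51.5152.
floor = 51.

51


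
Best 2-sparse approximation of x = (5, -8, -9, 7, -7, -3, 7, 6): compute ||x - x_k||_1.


Sorted |x_i| descending: [9, 8, 7, 7, 7, 6, 5, 3]
Keep top 2: [9, 8]
Tail entries: [7, 7, 7, 6, 5, 3]
L1 error = sum of tail = 35.

35


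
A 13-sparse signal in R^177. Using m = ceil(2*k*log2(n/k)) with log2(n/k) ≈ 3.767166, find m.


log2(n/k) = log2(177/13) ≈ 3.767166.
2*k*log2(n/k) ≈ 2*13*3.767166 = 97.946316.
m = ceil(97.946316) = 98.

98


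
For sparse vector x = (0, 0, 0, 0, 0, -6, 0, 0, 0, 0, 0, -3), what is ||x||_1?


Non-zero entries: [(5, -6), (11, -3)]
Absolute values: [6, 3]
||x||_1 = sum = 9.

9


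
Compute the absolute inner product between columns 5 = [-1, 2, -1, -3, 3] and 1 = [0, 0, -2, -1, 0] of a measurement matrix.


Inner product: -1*0 + 2*0 + -1*-2 + -3*-1 + 3*0
Products: [0, 0, 2, 3, 0]
Sum = 5.
|dot| = 5.

5


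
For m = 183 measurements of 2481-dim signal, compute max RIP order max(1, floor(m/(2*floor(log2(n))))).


floor(log2(2481)) = 11.
2*11 = 22.
m/(2*floor(log2(n))) = 183/22 ≈ 8.3182.
floor = 8.
k = max(1, 8) = 8.

8


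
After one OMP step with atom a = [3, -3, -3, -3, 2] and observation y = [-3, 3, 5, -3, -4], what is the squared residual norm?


a^T a = 40.
a^T y = -32.
coeff = -32/40 = -4/5.
||r||^2 = 212/5.

212/5


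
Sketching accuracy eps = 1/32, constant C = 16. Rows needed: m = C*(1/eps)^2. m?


1/eps = 32.
(1/eps)^2 = 1024.
m = 16*1024 = 16384.

16384


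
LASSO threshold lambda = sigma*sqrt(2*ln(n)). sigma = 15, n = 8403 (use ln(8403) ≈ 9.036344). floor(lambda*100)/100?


ln(8403) ≈ 9.036344.
2*ln(n) ≈ 18.072688.
sqrt(2*ln(n)) ≈ sqrt(18.072688) ≈ 4.251198.
lambda ≈ 15*4.251198 = 63.76797.
floor(lambda*100)/100 = 63.76.

63.76


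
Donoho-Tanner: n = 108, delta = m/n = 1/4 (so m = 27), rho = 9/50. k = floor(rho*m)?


m = 1/4*108 = 27.
rho = 9/50.
rho*m = 9/50*27 = 4.86.
k = floor(4.86) = 4.

4


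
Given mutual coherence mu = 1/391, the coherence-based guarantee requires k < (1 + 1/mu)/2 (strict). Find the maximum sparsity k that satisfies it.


1/mu = 391.
1 + 1/mu = 392.
(1 + 1/mu)/2 = 196 is an integer and the inequality is strict, so k_max = 196 - 1 = 195.

195


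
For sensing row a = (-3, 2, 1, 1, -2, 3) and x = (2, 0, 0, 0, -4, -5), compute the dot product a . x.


Non-zero terms: ['-3*2', '-2*-4', '3*-5']
Products: [-6, 8, -15]
y = sum = -13.

-13


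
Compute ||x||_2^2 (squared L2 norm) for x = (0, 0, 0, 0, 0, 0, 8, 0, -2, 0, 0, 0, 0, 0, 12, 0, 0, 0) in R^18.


Non-zero entries: [(6, 8), (8, -2), (14, 12)]
Squares: [64, 4, 144]
||x||_2^2 = sum = 212.

212


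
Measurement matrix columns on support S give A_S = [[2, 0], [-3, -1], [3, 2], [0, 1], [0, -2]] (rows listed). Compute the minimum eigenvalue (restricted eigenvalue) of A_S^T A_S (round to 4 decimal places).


A_S^T A_S = [[22, 9], [9, 10]].
trace = 32.
det = 139.
disc = trace^2 - 4*det = 1024 - 4*139 = 468.
sqrt(468) ≈ 21.633308.
lam_min = (32 - sqrt(468))/2 ≈ (32 - 21.633308)/2 = 5.183346 ≈ 5.1833.

5.1833


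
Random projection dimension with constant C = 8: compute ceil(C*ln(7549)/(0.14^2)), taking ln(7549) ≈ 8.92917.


ln(7549) ≈ 8.92917.
eps^2 = 0.14^2 = 0.0196.
C*ln(N)/eps^2 ≈ 8*8.92917/0.0196 ≈ 3644.5592.
m = ceil(3644.5592) = 3645.

3645


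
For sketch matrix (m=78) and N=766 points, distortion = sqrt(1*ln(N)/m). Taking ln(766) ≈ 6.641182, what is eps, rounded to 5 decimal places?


ln(766) ≈ 6.641182.
1*ln(N)/m ≈ 1*6.641182/78 ≈ 0.08514336.
eps = sqrt(0.08514336) ≈ 0.2917934 ≈ 0.29179.

0.29179


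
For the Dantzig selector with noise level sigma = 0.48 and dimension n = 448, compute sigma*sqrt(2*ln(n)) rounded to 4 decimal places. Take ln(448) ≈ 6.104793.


ln(448) ≈ 6.104793.
2*ln(n) ≈ 12.209586.
sqrt(2*ln(n)) ≈ sqrt(12.209586) ≈ 3.494222.
threshold ≈ 0.48*3.494222 = 1.67722656 ≈ 1.6772.

1.6772
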